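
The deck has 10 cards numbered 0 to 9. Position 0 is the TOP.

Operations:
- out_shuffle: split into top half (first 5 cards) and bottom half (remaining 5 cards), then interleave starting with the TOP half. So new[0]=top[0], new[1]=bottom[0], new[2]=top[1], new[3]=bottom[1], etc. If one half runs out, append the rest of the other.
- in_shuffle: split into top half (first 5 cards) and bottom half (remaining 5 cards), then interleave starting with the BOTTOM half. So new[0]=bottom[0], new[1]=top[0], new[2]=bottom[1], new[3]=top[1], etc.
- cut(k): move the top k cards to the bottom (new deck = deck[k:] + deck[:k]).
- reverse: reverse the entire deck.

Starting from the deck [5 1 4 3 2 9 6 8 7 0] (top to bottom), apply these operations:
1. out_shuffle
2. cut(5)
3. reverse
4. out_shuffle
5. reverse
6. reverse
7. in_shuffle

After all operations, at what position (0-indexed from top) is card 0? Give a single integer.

Answer: 3

Derivation:
After op 1 (out_shuffle): [5 9 1 6 4 8 3 7 2 0]
After op 2 (cut(5)): [8 3 7 2 0 5 9 1 6 4]
After op 3 (reverse): [4 6 1 9 5 0 2 7 3 8]
After op 4 (out_shuffle): [4 0 6 2 1 7 9 3 5 8]
After op 5 (reverse): [8 5 3 9 7 1 2 6 0 4]
After op 6 (reverse): [4 0 6 2 1 7 9 3 5 8]
After op 7 (in_shuffle): [7 4 9 0 3 6 5 2 8 1]
Card 0 is at position 3.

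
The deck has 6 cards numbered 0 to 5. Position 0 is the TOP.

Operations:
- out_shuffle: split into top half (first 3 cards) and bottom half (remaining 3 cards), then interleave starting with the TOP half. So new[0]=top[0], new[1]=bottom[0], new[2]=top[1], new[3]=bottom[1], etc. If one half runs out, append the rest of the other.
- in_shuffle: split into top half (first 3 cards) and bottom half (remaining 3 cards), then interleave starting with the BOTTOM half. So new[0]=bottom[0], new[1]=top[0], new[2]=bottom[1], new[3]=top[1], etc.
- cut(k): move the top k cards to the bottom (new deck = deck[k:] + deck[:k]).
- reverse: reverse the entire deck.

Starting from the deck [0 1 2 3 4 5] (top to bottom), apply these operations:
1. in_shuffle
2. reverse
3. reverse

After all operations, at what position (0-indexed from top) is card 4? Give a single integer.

After op 1 (in_shuffle): [3 0 4 1 5 2]
After op 2 (reverse): [2 5 1 4 0 3]
After op 3 (reverse): [3 0 4 1 5 2]
Card 4 is at position 2.

Answer: 2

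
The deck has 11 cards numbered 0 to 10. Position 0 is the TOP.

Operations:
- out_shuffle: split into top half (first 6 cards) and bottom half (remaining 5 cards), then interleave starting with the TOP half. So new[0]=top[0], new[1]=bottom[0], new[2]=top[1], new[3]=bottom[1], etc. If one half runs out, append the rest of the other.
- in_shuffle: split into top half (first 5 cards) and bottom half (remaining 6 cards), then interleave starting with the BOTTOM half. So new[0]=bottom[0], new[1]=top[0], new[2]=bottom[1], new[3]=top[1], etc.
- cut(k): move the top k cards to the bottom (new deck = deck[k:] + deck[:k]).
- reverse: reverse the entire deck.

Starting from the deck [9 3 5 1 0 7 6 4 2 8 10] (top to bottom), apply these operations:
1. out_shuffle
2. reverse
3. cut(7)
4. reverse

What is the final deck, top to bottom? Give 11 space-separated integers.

Answer: 5 2 1 8 0 10 7 9 6 3 4

Derivation:
After op 1 (out_shuffle): [9 6 3 4 5 2 1 8 0 10 7]
After op 2 (reverse): [7 10 0 8 1 2 5 4 3 6 9]
After op 3 (cut(7)): [4 3 6 9 7 10 0 8 1 2 5]
After op 4 (reverse): [5 2 1 8 0 10 7 9 6 3 4]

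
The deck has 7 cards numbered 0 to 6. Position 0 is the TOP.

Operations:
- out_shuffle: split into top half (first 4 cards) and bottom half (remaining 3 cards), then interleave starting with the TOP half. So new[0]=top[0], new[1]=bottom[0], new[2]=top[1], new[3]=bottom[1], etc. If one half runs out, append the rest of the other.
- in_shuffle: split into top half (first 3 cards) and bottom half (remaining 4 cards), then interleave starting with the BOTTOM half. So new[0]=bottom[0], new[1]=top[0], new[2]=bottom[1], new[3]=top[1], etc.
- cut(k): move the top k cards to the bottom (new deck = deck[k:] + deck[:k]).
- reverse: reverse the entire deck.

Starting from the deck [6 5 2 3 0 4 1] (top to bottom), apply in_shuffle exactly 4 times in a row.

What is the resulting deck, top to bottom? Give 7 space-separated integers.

Answer: 3 6 0 5 4 2 1

Derivation:
After op 1 (in_shuffle): [3 6 0 5 4 2 1]
After op 2 (in_shuffle): [5 3 4 6 2 0 1]
After op 3 (in_shuffle): [6 5 2 3 0 4 1]
After op 4 (in_shuffle): [3 6 0 5 4 2 1]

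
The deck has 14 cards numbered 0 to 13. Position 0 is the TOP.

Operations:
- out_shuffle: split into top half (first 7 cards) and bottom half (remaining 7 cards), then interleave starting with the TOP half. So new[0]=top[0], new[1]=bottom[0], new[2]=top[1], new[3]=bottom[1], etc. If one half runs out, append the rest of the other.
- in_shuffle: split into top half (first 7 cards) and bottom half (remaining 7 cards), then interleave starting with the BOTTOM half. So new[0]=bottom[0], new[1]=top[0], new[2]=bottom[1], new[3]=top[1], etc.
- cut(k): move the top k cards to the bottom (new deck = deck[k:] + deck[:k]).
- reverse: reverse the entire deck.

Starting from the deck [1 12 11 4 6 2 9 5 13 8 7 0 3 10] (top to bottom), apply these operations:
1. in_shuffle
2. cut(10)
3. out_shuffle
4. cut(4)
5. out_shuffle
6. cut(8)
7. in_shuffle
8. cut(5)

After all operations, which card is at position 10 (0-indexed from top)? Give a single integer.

Answer: 5

Derivation:
After op 1 (in_shuffle): [5 1 13 12 8 11 7 4 0 6 3 2 10 9]
After op 2 (cut(10)): [3 2 10 9 5 1 13 12 8 11 7 4 0 6]
After op 3 (out_shuffle): [3 12 2 8 10 11 9 7 5 4 1 0 13 6]
After op 4 (cut(4)): [10 11 9 7 5 4 1 0 13 6 3 12 2 8]
After op 5 (out_shuffle): [10 0 11 13 9 6 7 3 5 12 4 2 1 8]
After op 6 (cut(8)): [5 12 4 2 1 8 10 0 11 13 9 6 7 3]
After op 7 (in_shuffle): [0 5 11 12 13 4 9 2 6 1 7 8 3 10]
After op 8 (cut(5)): [4 9 2 6 1 7 8 3 10 0 5 11 12 13]
Position 10: card 5.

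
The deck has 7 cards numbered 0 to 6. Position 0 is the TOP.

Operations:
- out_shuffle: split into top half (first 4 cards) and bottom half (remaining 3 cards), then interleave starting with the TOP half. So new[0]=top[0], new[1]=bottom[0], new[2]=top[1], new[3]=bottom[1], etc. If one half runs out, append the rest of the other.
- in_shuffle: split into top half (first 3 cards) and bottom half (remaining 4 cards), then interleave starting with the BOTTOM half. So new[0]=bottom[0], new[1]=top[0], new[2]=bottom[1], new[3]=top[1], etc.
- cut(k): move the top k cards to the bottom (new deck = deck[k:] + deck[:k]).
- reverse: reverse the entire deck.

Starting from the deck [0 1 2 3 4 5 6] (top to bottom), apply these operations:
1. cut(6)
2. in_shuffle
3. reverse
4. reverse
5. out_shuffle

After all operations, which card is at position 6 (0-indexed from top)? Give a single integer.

Answer: 0

Derivation:
After op 1 (cut(6)): [6 0 1 2 3 4 5]
After op 2 (in_shuffle): [2 6 3 0 4 1 5]
After op 3 (reverse): [5 1 4 0 3 6 2]
After op 4 (reverse): [2 6 3 0 4 1 5]
After op 5 (out_shuffle): [2 4 6 1 3 5 0]
Position 6: card 0.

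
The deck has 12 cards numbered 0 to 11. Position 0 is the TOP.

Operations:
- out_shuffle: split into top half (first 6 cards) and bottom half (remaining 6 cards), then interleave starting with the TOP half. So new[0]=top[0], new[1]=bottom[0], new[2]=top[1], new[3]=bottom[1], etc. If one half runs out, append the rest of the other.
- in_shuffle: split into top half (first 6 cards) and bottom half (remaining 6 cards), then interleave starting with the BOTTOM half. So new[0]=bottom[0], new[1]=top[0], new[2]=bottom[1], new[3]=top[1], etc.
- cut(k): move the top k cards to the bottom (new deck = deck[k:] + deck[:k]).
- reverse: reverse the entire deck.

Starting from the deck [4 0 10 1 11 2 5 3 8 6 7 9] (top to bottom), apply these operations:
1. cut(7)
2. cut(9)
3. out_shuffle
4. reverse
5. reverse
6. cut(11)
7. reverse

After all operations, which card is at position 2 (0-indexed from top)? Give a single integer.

Answer: 8

Derivation:
After op 1 (cut(7)): [3 8 6 7 9 4 0 10 1 11 2 5]
After op 2 (cut(9)): [11 2 5 3 8 6 7 9 4 0 10 1]
After op 3 (out_shuffle): [11 7 2 9 5 4 3 0 8 10 6 1]
After op 4 (reverse): [1 6 10 8 0 3 4 5 9 2 7 11]
After op 5 (reverse): [11 7 2 9 5 4 3 0 8 10 6 1]
After op 6 (cut(11)): [1 11 7 2 9 5 4 3 0 8 10 6]
After op 7 (reverse): [6 10 8 0 3 4 5 9 2 7 11 1]
Position 2: card 8.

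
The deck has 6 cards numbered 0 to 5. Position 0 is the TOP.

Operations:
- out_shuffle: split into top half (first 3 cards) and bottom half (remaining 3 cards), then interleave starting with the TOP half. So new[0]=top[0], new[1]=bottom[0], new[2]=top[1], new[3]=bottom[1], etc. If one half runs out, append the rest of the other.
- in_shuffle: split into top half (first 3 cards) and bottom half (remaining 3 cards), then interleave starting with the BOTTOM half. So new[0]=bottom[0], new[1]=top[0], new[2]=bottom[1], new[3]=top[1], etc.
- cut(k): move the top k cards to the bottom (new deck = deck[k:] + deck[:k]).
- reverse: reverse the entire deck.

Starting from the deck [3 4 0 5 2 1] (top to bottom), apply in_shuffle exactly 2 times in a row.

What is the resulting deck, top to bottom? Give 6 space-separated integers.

After op 1 (in_shuffle): [5 3 2 4 1 0]
After op 2 (in_shuffle): [4 5 1 3 0 2]

Answer: 4 5 1 3 0 2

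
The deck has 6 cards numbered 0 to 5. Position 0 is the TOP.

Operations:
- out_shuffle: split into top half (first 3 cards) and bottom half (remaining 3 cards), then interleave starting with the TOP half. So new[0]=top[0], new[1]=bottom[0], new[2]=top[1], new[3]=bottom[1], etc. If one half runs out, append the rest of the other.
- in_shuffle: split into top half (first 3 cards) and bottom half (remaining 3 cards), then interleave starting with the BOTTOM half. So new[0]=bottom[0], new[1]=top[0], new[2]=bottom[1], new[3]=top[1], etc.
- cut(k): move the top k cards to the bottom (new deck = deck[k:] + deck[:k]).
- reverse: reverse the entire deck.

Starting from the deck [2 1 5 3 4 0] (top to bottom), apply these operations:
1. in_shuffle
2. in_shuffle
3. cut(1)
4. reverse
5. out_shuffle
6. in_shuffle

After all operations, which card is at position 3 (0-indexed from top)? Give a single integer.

Answer: 2

Derivation:
After op 1 (in_shuffle): [3 2 4 1 0 5]
After op 2 (in_shuffle): [1 3 0 2 5 4]
After op 3 (cut(1)): [3 0 2 5 4 1]
After op 4 (reverse): [1 4 5 2 0 3]
After op 5 (out_shuffle): [1 2 4 0 5 3]
After op 6 (in_shuffle): [0 1 5 2 3 4]
Position 3: card 2.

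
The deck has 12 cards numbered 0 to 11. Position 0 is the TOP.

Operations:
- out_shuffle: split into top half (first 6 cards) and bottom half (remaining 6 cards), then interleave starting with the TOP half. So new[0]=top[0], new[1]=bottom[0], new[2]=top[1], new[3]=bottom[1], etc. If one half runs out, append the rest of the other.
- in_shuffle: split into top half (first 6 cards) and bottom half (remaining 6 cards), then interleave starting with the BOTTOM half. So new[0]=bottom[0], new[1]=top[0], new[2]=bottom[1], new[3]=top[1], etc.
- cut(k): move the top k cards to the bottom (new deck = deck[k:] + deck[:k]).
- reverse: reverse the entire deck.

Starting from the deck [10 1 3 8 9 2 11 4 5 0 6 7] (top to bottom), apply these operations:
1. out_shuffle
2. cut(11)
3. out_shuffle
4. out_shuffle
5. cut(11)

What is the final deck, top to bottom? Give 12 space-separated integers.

Answer: 2 7 1 5 9 10 4 8 6 11 3 0

Derivation:
After op 1 (out_shuffle): [10 11 1 4 3 5 8 0 9 6 2 7]
After op 2 (cut(11)): [7 10 11 1 4 3 5 8 0 9 6 2]
After op 3 (out_shuffle): [7 5 10 8 11 0 1 9 4 6 3 2]
After op 4 (out_shuffle): [7 1 5 9 10 4 8 6 11 3 0 2]
After op 5 (cut(11)): [2 7 1 5 9 10 4 8 6 11 3 0]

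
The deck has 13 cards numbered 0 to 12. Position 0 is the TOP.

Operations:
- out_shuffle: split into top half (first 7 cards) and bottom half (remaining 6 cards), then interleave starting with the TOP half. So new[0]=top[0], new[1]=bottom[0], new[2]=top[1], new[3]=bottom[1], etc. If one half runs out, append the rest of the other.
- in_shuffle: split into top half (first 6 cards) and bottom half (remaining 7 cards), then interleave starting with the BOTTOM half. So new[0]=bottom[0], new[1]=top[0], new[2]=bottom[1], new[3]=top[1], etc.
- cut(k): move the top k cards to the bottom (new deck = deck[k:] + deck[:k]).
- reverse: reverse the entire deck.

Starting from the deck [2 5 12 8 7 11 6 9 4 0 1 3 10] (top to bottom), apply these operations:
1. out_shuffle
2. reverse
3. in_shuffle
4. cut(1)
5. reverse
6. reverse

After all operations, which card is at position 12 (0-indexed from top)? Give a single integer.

Answer: 8

Derivation:
After op 1 (out_shuffle): [2 9 5 4 12 0 8 1 7 3 11 10 6]
After op 2 (reverse): [6 10 11 3 7 1 8 0 12 4 5 9 2]
After op 3 (in_shuffle): [8 6 0 10 12 11 4 3 5 7 9 1 2]
After op 4 (cut(1)): [6 0 10 12 11 4 3 5 7 9 1 2 8]
After op 5 (reverse): [8 2 1 9 7 5 3 4 11 12 10 0 6]
After op 6 (reverse): [6 0 10 12 11 4 3 5 7 9 1 2 8]
Position 12: card 8.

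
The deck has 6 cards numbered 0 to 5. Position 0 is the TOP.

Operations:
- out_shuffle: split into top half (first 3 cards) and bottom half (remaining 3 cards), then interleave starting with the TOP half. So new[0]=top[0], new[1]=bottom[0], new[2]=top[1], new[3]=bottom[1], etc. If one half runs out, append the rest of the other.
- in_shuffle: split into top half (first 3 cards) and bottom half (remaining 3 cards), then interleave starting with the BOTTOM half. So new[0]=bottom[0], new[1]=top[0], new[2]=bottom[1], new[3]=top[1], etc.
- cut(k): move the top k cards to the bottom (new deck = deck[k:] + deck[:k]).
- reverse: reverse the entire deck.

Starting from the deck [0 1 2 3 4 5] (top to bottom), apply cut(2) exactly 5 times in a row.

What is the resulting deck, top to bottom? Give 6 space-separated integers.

After op 1 (cut(2)): [2 3 4 5 0 1]
After op 2 (cut(2)): [4 5 0 1 2 3]
After op 3 (cut(2)): [0 1 2 3 4 5]
After op 4 (cut(2)): [2 3 4 5 0 1]
After op 5 (cut(2)): [4 5 0 1 2 3]

Answer: 4 5 0 1 2 3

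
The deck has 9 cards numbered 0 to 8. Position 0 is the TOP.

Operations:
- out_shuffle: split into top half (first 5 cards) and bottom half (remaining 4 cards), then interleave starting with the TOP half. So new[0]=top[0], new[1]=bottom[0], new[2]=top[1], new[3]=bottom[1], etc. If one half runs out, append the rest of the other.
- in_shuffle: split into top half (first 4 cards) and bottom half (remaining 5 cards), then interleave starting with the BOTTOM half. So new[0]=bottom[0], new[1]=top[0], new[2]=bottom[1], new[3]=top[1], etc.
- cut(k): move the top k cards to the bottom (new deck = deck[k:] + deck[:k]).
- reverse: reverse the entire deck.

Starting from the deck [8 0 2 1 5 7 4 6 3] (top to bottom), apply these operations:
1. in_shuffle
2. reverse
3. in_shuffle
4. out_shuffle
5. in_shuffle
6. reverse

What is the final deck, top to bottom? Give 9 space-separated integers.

After op 1 (in_shuffle): [5 8 7 0 4 2 6 1 3]
After op 2 (reverse): [3 1 6 2 4 0 7 8 5]
After op 3 (in_shuffle): [4 3 0 1 7 6 8 2 5]
After op 4 (out_shuffle): [4 6 3 8 0 2 1 5 7]
After op 5 (in_shuffle): [0 4 2 6 1 3 5 8 7]
After op 6 (reverse): [7 8 5 3 1 6 2 4 0]

Answer: 7 8 5 3 1 6 2 4 0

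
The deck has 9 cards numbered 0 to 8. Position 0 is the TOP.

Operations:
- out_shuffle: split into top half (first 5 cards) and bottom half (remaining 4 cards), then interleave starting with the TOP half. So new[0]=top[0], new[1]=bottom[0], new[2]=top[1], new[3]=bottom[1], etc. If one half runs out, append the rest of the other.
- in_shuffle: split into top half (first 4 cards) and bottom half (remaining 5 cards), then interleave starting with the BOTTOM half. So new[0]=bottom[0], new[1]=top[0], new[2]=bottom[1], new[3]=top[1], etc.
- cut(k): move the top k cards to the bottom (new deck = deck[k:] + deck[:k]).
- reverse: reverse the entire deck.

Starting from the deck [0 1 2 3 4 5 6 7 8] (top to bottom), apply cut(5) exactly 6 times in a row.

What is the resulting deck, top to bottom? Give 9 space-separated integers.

Answer: 3 4 5 6 7 8 0 1 2

Derivation:
After op 1 (cut(5)): [5 6 7 8 0 1 2 3 4]
After op 2 (cut(5)): [1 2 3 4 5 6 7 8 0]
After op 3 (cut(5)): [6 7 8 0 1 2 3 4 5]
After op 4 (cut(5)): [2 3 4 5 6 7 8 0 1]
After op 5 (cut(5)): [7 8 0 1 2 3 4 5 6]
After op 6 (cut(5)): [3 4 5 6 7 8 0 1 2]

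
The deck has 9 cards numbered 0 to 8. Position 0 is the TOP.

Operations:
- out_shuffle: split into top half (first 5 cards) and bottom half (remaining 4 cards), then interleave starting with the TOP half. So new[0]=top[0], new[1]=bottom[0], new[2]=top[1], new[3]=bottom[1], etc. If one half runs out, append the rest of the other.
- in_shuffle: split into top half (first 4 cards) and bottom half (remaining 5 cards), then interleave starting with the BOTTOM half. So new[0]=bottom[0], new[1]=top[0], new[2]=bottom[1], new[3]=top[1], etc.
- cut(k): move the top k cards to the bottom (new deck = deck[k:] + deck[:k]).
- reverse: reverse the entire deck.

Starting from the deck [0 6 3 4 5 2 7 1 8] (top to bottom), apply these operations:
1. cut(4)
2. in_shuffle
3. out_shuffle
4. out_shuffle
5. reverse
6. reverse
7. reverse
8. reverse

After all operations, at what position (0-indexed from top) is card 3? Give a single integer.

After op 1 (cut(4)): [5 2 7 1 8 0 6 3 4]
After op 2 (in_shuffle): [8 5 0 2 6 7 3 1 4]
After op 3 (out_shuffle): [8 7 5 3 0 1 2 4 6]
After op 4 (out_shuffle): [8 1 7 2 5 4 3 6 0]
After op 5 (reverse): [0 6 3 4 5 2 7 1 8]
After op 6 (reverse): [8 1 7 2 5 4 3 6 0]
After op 7 (reverse): [0 6 3 4 5 2 7 1 8]
After op 8 (reverse): [8 1 7 2 5 4 3 6 0]
Card 3 is at position 6.

Answer: 6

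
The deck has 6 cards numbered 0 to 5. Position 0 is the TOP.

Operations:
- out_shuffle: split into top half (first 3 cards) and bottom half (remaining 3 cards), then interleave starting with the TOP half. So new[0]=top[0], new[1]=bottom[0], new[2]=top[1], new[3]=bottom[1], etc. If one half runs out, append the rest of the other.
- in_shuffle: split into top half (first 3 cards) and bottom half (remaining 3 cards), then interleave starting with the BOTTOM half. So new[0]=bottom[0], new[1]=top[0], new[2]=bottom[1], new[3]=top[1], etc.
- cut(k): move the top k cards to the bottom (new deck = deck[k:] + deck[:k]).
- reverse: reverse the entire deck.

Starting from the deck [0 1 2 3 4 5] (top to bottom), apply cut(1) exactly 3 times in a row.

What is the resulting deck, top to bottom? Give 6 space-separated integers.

After op 1 (cut(1)): [1 2 3 4 5 0]
After op 2 (cut(1)): [2 3 4 5 0 1]
After op 3 (cut(1)): [3 4 5 0 1 2]

Answer: 3 4 5 0 1 2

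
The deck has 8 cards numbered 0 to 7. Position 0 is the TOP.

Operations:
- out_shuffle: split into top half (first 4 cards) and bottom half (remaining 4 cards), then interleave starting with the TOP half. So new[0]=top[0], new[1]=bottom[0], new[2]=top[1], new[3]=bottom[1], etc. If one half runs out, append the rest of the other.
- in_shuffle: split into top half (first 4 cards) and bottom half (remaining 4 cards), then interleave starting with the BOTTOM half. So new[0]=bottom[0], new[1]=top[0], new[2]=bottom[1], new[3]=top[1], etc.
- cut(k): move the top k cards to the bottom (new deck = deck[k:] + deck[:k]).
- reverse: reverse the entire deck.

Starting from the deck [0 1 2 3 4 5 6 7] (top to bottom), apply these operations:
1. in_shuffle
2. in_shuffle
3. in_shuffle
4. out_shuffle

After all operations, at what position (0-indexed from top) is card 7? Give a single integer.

After op 1 (in_shuffle): [4 0 5 1 6 2 7 3]
After op 2 (in_shuffle): [6 4 2 0 7 5 3 1]
After op 3 (in_shuffle): [7 6 5 4 3 2 1 0]
After op 4 (out_shuffle): [7 3 6 2 5 1 4 0]
Card 7 is at position 0.

Answer: 0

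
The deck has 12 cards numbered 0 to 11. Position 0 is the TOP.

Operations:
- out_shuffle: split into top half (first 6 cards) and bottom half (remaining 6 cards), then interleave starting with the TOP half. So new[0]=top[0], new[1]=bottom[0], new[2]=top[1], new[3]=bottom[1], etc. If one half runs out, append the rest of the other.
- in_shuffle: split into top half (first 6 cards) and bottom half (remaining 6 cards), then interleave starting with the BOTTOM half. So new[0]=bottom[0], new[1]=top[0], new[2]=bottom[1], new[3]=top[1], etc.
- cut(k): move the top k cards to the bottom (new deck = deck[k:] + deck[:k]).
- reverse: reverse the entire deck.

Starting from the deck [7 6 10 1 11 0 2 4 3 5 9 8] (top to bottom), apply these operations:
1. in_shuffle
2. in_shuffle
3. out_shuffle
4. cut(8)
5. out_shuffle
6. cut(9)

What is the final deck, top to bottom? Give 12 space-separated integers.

After op 1 (in_shuffle): [2 7 4 6 3 10 5 1 9 11 8 0]
After op 2 (in_shuffle): [5 2 1 7 9 4 11 6 8 3 0 10]
After op 3 (out_shuffle): [5 11 2 6 1 8 7 3 9 0 4 10]
After op 4 (cut(8)): [9 0 4 10 5 11 2 6 1 8 7 3]
After op 5 (out_shuffle): [9 2 0 6 4 1 10 8 5 7 11 3]
After op 6 (cut(9)): [7 11 3 9 2 0 6 4 1 10 8 5]

Answer: 7 11 3 9 2 0 6 4 1 10 8 5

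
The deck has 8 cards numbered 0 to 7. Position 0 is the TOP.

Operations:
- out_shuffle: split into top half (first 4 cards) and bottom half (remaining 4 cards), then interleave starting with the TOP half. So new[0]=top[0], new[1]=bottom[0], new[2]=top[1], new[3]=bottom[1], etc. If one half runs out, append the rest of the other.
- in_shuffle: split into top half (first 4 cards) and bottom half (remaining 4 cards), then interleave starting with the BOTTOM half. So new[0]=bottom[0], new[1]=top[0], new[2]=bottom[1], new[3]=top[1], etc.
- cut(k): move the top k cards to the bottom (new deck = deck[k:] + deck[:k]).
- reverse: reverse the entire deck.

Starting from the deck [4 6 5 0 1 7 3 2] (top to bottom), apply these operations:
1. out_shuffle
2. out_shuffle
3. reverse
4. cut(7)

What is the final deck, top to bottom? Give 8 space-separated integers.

After op 1 (out_shuffle): [4 1 6 7 5 3 0 2]
After op 2 (out_shuffle): [4 5 1 3 6 0 7 2]
After op 3 (reverse): [2 7 0 6 3 1 5 4]
After op 4 (cut(7)): [4 2 7 0 6 3 1 5]

Answer: 4 2 7 0 6 3 1 5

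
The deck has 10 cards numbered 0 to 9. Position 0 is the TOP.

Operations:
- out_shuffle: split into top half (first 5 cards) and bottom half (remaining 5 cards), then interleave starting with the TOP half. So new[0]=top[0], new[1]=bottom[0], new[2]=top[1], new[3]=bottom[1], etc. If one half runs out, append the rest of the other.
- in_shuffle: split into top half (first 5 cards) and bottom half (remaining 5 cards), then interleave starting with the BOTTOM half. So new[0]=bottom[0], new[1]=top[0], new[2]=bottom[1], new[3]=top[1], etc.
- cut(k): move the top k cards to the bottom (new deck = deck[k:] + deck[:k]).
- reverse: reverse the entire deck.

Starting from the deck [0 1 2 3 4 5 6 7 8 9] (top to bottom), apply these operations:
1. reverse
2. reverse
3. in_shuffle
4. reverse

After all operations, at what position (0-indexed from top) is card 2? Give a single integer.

After op 1 (reverse): [9 8 7 6 5 4 3 2 1 0]
After op 2 (reverse): [0 1 2 3 4 5 6 7 8 9]
After op 3 (in_shuffle): [5 0 6 1 7 2 8 3 9 4]
After op 4 (reverse): [4 9 3 8 2 7 1 6 0 5]
Card 2 is at position 4.

Answer: 4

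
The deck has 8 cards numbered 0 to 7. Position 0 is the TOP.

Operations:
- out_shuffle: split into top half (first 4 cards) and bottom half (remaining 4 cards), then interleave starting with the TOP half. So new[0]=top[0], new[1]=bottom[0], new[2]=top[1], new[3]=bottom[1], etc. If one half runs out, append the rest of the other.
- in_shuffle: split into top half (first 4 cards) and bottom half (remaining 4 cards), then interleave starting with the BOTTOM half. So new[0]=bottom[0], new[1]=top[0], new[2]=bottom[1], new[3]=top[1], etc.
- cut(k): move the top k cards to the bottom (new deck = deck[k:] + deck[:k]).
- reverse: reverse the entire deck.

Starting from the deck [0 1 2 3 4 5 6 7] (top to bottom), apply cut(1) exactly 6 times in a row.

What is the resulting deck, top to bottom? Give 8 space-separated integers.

After op 1 (cut(1)): [1 2 3 4 5 6 7 0]
After op 2 (cut(1)): [2 3 4 5 6 7 0 1]
After op 3 (cut(1)): [3 4 5 6 7 0 1 2]
After op 4 (cut(1)): [4 5 6 7 0 1 2 3]
After op 5 (cut(1)): [5 6 7 0 1 2 3 4]
After op 6 (cut(1)): [6 7 0 1 2 3 4 5]

Answer: 6 7 0 1 2 3 4 5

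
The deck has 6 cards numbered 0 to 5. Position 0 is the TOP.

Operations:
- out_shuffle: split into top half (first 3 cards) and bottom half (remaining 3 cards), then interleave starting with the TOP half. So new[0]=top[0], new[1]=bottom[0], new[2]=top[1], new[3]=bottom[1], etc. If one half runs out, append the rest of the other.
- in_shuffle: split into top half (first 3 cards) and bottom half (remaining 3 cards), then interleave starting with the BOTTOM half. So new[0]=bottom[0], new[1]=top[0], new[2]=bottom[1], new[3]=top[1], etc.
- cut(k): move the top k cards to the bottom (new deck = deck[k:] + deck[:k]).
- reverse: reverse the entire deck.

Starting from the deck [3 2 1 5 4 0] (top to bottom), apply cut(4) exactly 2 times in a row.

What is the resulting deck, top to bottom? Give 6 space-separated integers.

Answer: 1 5 4 0 3 2

Derivation:
After op 1 (cut(4)): [4 0 3 2 1 5]
After op 2 (cut(4)): [1 5 4 0 3 2]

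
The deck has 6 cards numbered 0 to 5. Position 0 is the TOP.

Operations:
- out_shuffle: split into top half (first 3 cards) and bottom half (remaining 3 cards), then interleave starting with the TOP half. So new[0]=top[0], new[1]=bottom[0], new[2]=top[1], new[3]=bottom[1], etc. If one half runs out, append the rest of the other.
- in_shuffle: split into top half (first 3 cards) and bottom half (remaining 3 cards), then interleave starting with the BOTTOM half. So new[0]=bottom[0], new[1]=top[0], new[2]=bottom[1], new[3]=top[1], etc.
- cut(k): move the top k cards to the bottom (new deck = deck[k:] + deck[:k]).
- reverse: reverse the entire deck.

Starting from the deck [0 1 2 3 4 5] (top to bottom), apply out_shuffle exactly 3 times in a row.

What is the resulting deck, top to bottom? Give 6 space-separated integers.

Answer: 0 2 4 1 3 5

Derivation:
After op 1 (out_shuffle): [0 3 1 4 2 5]
After op 2 (out_shuffle): [0 4 3 2 1 5]
After op 3 (out_shuffle): [0 2 4 1 3 5]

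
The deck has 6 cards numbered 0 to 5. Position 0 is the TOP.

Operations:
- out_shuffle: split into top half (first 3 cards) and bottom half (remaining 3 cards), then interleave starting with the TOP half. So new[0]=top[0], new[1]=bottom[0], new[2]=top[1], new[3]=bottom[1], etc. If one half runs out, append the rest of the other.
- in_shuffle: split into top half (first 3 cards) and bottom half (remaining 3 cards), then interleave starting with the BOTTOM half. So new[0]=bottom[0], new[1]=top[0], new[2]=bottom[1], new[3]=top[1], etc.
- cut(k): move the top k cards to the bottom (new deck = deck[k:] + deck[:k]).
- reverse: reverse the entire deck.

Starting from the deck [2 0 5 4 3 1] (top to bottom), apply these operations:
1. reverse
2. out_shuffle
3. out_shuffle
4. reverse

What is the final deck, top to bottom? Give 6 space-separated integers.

After op 1 (reverse): [1 3 4 5 0 2]
After op 2 (out_shuffle): [1 5 3 0 4 2]
After op 3 (out_shuffle): [1 0 5 4 3 2]
After op 4 (reverse): [2 3 4 5 0 1]

Answer: 2 3 4 5 0 1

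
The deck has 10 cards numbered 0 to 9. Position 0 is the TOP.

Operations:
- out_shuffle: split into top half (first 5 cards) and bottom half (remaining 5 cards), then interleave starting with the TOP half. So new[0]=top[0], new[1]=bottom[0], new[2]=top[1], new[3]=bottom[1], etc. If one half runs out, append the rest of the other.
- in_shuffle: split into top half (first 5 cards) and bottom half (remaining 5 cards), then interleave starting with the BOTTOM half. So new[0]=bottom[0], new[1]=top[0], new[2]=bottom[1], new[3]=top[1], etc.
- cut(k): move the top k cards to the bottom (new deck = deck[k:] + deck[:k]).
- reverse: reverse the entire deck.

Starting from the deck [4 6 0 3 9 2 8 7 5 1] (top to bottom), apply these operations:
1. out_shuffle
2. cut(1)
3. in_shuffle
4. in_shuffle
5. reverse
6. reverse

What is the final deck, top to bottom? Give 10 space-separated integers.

After op 1 (out_shuffle): [4 2 6 8 0 7 3 5 9 1]
After op 2 (cut(1)): [2 6 8 0 7 3 5 9 1 4]
After op 3 (in_shuffle): [3 2 5 6 9 8 1 0 4 7]
After op 4 (in_shuffle): [8 3 1 2 0 5 4 6 7 9]
After op 5 (reverse): [9 7 6 4 5 0 2 1 3 8]
After op 6 (reverse): [8 3 1 2 0 5 4 6 7 9]

Answer: 8 3 1 2 0 5 4 6 7 9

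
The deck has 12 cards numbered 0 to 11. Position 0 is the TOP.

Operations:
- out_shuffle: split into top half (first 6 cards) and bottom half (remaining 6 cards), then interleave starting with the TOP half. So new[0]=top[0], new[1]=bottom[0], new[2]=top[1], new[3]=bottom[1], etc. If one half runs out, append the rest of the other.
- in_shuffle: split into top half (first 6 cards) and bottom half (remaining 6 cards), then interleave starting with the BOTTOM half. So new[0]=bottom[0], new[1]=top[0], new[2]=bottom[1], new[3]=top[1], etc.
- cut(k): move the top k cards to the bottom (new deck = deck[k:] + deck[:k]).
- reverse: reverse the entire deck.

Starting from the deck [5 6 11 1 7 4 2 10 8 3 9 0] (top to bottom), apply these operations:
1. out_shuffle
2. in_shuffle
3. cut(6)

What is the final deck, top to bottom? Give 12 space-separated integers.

Answer: 9 10 4 11 0 8 1 5 3 2 7 6

Derivation:
After op 1 (out_shuffle): [5 2 6 10 11 8 1 3 7 9 4 0]
After op 2 (in_shuffle): [1 5 3 2 7 6 9 10 4 11 0 8]
After op 3 (cut(6)): [9 10 4 11 0 8 1 5 3 2 7 6]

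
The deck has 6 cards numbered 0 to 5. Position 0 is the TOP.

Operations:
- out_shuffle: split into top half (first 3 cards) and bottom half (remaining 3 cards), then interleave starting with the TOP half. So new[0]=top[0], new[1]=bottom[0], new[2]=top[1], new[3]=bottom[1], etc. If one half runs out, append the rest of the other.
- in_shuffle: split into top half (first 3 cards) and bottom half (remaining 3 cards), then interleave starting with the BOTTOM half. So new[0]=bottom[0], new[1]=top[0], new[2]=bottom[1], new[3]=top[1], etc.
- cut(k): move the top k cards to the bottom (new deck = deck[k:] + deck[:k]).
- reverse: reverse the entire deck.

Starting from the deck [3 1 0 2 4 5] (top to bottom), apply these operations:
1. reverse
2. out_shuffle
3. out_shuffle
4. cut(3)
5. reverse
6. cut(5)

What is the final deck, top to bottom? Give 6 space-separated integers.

After op 1 (reverse): [5 4 2 0 1 3]
After op 2 (out_shuffle): [5 0 4 1 2 3]
After op 3 (out_shuffle): [5 1 0 2 4 3]
After op 4 (cut(3)): [2 4 3 5 1 0]
After op 5 (reverse): [0 1 5 3 4 2]
After op 6 (cut(5)): [2 0 1 5 3 4]

Answer: 2 0 1 5 3 4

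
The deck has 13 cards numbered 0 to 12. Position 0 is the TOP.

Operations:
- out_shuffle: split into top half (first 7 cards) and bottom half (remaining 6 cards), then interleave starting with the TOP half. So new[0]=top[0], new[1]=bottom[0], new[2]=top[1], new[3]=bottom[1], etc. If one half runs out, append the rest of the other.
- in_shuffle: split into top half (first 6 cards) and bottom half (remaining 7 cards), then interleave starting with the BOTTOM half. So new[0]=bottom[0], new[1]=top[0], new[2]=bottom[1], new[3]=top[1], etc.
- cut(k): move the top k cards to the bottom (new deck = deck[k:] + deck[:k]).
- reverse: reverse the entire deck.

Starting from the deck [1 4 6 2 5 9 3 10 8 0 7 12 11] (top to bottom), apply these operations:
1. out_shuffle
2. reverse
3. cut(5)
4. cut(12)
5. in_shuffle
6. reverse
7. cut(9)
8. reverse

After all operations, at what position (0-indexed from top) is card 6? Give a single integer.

After op 1 (out_shuffle): [1 10 4 8 6 0 2 7 5 12 9 11 3]
After op 2 (reverse): [3 11 9 12 5 7 2 0 6 8 4 10 1]
After op 3 (cut(5)): [7 2 0 6 8 4 10 1 3 11 9 12 5]
After op 4 (cut(12)): [5 7 2 0 6 8 4 10 1 3 11 9 12]
After op 5 (in_shuffle): [4 5 10 7 1 2 3 0 11 6 9 8 12]
After op 6 (reverse): [12 8 9 6 11 0 3 2 1 7 10 5 4]
After op 7 (cut(9)): [7 10 5 4 12 8 9 6 11 0 3 2 1]
After op 8 (reverse): [1 2 3 0 11 6 9 8 12 4 5 10 7]
Card 6 is at position 5.

Answer: 5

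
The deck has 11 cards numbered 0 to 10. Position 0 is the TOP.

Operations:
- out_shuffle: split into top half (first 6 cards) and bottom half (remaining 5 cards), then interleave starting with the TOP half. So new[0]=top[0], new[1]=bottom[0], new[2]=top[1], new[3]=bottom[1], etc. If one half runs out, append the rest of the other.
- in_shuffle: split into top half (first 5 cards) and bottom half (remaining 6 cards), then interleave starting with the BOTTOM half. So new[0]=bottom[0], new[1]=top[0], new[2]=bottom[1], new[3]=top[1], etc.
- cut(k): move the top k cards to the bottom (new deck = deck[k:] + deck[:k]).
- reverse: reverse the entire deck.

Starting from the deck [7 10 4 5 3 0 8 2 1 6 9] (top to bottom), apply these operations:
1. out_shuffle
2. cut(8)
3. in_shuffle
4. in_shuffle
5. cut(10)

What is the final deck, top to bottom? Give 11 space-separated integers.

Answer: 6 0 10 1 3 7 2 5 9 8 4

Derivation:
After op 1 (out_shuffle): [7 8 10 2 4 1 5 6 3 9 0]
After op 2 (cut(8)): [3 9 0 7 8 10 2 4 1 5 6]
After op 3 (in_shuffle): [10 3 2 9 4 0 1 7 5 8 6]
After op 4 (in_shuffle): [0 10 1 3 7 2 5 9 8 4 6]
After op 5 (cut(10)): [6 0 10 1 3 7 2 5 9 8 4]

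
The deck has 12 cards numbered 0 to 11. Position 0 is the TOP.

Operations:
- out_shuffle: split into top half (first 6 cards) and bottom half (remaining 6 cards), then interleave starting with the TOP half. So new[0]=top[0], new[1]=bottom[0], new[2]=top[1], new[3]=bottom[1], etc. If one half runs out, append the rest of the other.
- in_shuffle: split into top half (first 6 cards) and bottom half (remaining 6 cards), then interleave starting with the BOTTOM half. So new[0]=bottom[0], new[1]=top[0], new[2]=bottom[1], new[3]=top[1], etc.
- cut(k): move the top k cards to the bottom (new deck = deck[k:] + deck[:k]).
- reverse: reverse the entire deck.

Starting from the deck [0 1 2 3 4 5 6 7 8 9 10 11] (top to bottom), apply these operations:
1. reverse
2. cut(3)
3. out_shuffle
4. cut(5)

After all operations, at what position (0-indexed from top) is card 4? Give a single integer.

Answer: 3

Derivation:
After op 1 (reverse): [11 10 9 8 7 6 5 4 3 2 1 0]
After op 2 (cut(3)): [8 7 6 5 4 3 2 1 0 11 10 9]
After op 3 (out_shuffle): [8 2 7 1 6 0 5 11 4 10 3 9]
After op 4 (cut(5)): [0 5 11 4 10 3 9 8 2 7 1 6]
Card 4 is at position 3.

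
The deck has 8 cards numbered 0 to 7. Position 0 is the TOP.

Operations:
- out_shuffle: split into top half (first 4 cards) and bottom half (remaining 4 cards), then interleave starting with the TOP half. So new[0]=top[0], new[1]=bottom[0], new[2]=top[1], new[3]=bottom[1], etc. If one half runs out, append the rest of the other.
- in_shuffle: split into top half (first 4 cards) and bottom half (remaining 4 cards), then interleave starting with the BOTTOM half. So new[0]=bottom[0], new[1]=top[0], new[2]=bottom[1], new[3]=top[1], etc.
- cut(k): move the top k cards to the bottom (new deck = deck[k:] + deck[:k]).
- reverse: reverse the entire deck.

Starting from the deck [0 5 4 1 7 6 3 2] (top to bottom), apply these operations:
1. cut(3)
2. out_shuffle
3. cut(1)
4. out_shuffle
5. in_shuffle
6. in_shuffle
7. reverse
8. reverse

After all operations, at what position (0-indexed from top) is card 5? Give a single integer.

After op 1 (cut(3)): [1 7 6 3 2 0 5 4]
After op 2 (out_shuffle): [1 2 7 0 6 5 3 4]
After op 3 (cut(1)): [2 7 0 6 5 3 4 1]
After op 4 (out_shuffle): [2 5 7 3 0 4 6 1]
After op 5 (in_shuffle): [0 2 4 5 6 7 1 3]
After op 6 (in_shuffle): [6 0 7 2 1 4 3 5]
After op 7 (reverse): [5 3 4 1 2 7 0 6]
After op 8 (reverse): [6 0 7 2 1 4 3 5]
Card 5 is at position 7.

Answer: 7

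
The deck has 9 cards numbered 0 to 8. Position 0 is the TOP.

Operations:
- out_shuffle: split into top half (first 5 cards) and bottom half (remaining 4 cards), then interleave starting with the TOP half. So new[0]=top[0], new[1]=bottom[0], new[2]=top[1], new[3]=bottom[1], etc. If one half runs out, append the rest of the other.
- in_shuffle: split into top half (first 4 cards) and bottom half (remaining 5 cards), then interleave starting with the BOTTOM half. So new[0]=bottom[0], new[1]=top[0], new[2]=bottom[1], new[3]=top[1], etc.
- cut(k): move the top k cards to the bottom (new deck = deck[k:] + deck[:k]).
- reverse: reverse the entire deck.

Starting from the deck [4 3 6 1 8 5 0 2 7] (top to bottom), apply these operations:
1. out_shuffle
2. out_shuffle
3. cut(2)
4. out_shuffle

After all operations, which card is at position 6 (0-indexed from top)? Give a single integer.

After op 1 (out_shuffle): [4 5 3 0 6 2 1 7 8]
After op 2 (out_shuffle): [4 2 5 1 3 7 0 8 6]
After op 3 (cut(2)): [5 1 3 7 0 8 6 4 2]
After op 4 (out_shuffle): [5 8 1 6 3 4 7 2 0]
Position 6: card 7.

Answer: 7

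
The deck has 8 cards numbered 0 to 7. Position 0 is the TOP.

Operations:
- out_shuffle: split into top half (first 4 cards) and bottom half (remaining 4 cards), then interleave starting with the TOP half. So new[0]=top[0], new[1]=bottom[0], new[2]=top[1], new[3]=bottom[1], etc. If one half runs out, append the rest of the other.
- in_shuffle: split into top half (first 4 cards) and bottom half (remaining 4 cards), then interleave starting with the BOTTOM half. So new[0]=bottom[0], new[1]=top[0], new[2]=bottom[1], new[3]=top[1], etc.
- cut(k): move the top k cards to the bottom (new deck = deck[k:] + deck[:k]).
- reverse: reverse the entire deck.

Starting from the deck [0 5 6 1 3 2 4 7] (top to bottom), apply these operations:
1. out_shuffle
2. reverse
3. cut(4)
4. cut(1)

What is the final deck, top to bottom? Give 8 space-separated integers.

Answer: 5 3 0 7 1 4 6 2

Derivation:
After op 1 (out_shuffle): [0 3 5 2 6 4 1 7]
After op 2 (reverse): [7 1 4 6 2 5 3 0]
After op 3 (cut(4)): [2 5 3 0 7 1 4 6]
After op 4 (cut(1)): [5 3 0 7 1 4 6 2]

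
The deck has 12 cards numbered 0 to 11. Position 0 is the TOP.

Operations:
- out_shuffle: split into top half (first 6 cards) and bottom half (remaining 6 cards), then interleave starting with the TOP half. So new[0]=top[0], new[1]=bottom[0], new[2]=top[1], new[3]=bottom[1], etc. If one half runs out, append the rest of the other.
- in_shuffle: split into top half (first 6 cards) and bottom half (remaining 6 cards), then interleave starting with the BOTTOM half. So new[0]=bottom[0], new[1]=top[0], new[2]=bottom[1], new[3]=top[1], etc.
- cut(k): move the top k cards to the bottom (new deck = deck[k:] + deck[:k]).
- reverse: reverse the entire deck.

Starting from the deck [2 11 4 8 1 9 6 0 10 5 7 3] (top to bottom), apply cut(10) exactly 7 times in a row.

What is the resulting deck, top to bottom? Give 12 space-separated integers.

Answer: 7 3 2 11 4 8 1 9 6 0 10 5

Derivation:
After op 1 (cut(10)): [7 3 2 11 4 8 1 9 6 0 10 5]
After op 2 (cut(10)): [10 5 7 3 2 11 4 8 1 9 6 0]
After op 3 (cut(10)): [6 0 10 5 7 3 2 11 4 8 1 9]
After op 4 (cut(10)): [1 9 6 0 10 5 7 3 2 11 4 8]
After op 5 (cut(10)): [4 8 1 9 6 0 10 5 7 3 2 11]
After op 6 (cut(10)): [2 11 4 8 1 9 6 0 10 5 7 3]
After op 7 (cut(10)): [7 3 2 11 4 8 1 9 6 0 10 5]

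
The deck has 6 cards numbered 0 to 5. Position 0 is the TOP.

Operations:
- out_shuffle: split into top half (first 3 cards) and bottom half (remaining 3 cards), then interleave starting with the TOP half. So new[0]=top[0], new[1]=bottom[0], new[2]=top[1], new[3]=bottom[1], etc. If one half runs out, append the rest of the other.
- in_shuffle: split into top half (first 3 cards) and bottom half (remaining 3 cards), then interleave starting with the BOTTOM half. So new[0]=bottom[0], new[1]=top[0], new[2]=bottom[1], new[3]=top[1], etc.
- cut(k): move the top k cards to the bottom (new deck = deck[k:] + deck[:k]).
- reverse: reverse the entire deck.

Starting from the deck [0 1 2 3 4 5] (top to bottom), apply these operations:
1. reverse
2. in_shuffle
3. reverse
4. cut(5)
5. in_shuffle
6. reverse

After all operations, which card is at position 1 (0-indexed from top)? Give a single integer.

Answer: 5

Derivation:
After op 1 (reverse): [5 4 3 2 1 0]
After op 2 (in_shuffle): [2 5 1 4 0 3]
After op 3 (reverse): [3 0 4 1 5 2]
After op 4 (cut(5)): [2 3 0 4 1 5]
After op 5 (in_shuffle): [4 2 1 3 5 0]
After op 6 (reverse): [0 5 3 1 2 4]
Position 1: card 5.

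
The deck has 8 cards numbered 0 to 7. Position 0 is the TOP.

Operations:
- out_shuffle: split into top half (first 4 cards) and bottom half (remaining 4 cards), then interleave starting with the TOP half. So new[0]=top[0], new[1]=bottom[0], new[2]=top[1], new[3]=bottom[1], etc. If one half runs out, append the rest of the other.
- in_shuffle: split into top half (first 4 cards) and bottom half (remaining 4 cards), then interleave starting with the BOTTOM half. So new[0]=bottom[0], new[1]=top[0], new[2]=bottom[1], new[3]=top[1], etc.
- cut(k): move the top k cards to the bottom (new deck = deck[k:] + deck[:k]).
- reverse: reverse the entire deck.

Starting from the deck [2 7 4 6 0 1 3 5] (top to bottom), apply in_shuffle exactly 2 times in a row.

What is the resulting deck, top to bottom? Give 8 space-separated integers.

After op 1 (in_shuffle): [0 2 1 7 3 4 5 6]
After op 2 (in_shuffle): [3 0 4 2 5 1 6 7]

Answer: 3 0 4 2 5 1 6 7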